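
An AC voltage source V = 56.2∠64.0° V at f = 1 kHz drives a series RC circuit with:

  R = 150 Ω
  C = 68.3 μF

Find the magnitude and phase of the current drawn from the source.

Step 1 — Angular frequency: ω = 2π·f = 2π·1000 = 6283 rad/s.
Step 2 — Component impedances:
  R: Z = R = 150 Ω
  C: Z = 1/(jωC) = -j/(ω·C) = 0 - j2.33 Ω
Step 3 — Series combination: Z_total = R + C = 150 - j2.33 Ω = 150∠-0.9° Ω.
Step 4 — Source phasor: V = 56.2∠64.0° V = 24.64 + j50.51 V.
Step 5 — Ohm's law: I = V / Z_total = (24.64 + j50.51) / (150 - j2.33) = 0.159 + j0.3392 A.
Step 6 — Convert to polar: |I| = 0.3746 A, ∠I = 64.9°.

I = 0.3746∠64.9° A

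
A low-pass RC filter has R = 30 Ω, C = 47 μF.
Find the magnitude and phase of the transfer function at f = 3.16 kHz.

Step 1 — Angular frequency: ω = 2π·3160 = 1.985e+04 rad/s.
Step 2 — Transfer function: H(jω) = 1/(1 + jωRC).
Step 3 — Denominator: 1 + jωRC = 1 + j·1.985e+04·30·4.7e-05 = 1 + j28.
Step 4 — H = 0.001274 - j0.03567.
Step 5 — Magnitude: |H| = 0.0357 (-28.9 dB); phase: φ = -88.0°.

|H| = 0.0357 (-28.9 dB), φ = -88.0°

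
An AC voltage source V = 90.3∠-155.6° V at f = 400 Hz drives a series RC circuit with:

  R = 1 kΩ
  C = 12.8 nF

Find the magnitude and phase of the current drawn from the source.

Step 1 — Angular frequency: ω = 2π·f = 2π·400 = 2513 rad/s.
Step 2 — Component impedances:
  R: Z = R = 1000 Ω
  C: Z = 1/(jωC) = -j/(ω·C) = 0 - j3.108e+04 Ω
Step 3 — Series combination: Z_total = R + C = 1000 - j3.108e+04 Ω = 3.11e+04∠-88.2° Ω.
Step 4 — Source phasor: V = 90.3∠-155.6° V = -82.23 - j37.3 V.
Step 5 — Ohm's law: I = V / Z_total = (-82.23 - j37.3) / (1000 - j3.108e+04) = 0.001114 - j0.002681 A.
Step 6 — Convert to polar: |I| = 0.002903 A, ∠I = -67.4°.

I = 0.002903∠-67.4° A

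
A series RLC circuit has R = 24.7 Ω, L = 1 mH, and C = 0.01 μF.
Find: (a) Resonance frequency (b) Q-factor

Step 1 — Resonance condition Im(Z)=0 gives ω₀ = 1/√(LC).
Step 2 — ω₀ = 1/√(0.001·1e-08) = 3.162e+05 rad/s.
Step 3 — f₀ = ω₀/(2π) = 5.033e+04 Hz.
Step 4 — Series Q: Q = ω₀L/R = 3.162e+05·0.001/24.7 = 12.8.

(a) f₀ = 5.033e+04 Hz  (b) Q = 12.8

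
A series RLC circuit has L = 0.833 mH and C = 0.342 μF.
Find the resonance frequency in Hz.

Step 1 — Resonance condition Im(Z)=0 gives ω₀ = 1/√(LC).
Step 2 — ω₀ = 1/√(0.000833·3.42e-07) = 5.925e+04 rad/s.
Step 3 — f₀ = ω₀/(2π) = 9429 Hz.

f₀ = 9429 Hz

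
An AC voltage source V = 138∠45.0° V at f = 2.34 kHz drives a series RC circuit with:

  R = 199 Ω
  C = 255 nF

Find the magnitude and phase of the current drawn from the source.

Step 1 — Angular frequency: ω = 2π·f = 2π·2340 = 1.47e+04 rad/s.
Step 2 — Component impedances:
  R: Z = R = 199 Ω
  C: Z = 1/(jωC) = -j/(ω·C) = 0 - j266.7 Ω
Step 3 — Series combination: Z_total = R + C = 199 - j266.7 Ω = 332.8∠-53.3° Ω.
Step 4 — Source phasor: V = 138∠45.0° V = 97.58 + j97.58 V.
Step 5 — Ohm's law: I = V / Z_total = (97.58 + j97.58) / (199 - j266.7) = -0.05968 + j0.4104 A.
Step 6 — Convert to polar: |I| = 0.4147 A, ∠I = 98.3°.

I = 0.4147∠98.3° A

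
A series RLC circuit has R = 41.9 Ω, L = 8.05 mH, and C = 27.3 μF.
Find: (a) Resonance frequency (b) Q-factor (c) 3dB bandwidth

Step 1 — Resonance: ω₀ = 1/√(LC) = 1/√(0.00805·2.73e-05) = 2133 rad/s.
Step 2 — f₀ = ω₀/(2π) = 339.5 Hz.
Step 3 — Series Q: Q = ω₀L/R = 2133·0.00805/41.9 = 0.4098.
Step 4 — Bandwidth: Δω = ω₀/Q = 5205 rad/s; BW = Δω/(2π) = 828.4 Hz.

(a) f₀ = 339.5 Hz  (b) Q = 0.4098  (c) BW = 828.4 Hz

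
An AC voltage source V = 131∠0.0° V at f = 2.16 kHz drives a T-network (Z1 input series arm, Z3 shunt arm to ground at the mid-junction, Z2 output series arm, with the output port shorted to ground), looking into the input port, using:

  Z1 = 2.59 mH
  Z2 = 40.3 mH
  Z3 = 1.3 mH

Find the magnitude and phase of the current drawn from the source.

Step 1 — Angular frequency: ω = 2π·f = 2π·2160 = 1.357e+04 rad/s.
Step 2 — Component impedances:
  Z1: Z = jωL = j·1.357e+04·0.00259 = 0 + j35.15 Ω
  Z2: Z = jωL = j·1.357e+04·0.0403 = 0 + j546.9 Ω
  Z3: Z = jωL = j·1.357e+04·0.0013 = 0 + j17.64 Ω
Step 3 — With the output port shorted to ground, the output series arm Z2 runs from the junction to ground; the shunt arm Z3 also runs from the junction to ground. They appear in parallel: Z3 || Z2 = 0 + j17.09 Ω.
Step 4 — Series with input arm Z1: Z_in = Z1 + (Z3 || Z2) = 0 + j52.24 Ω = 52.24∠90.0° Ω.
Step 5 — Source phasor: V = 131∠0.0° V = 131 V.
Step 6 — Ohm's law: I = V / Z_total = (131) / (0 + j52.24) = 0 - j2.508 A.
Step 7 — Convert to polar: |I| = 2.508 A, ∠I = -90.0°.

I = 2.508∠-90.0° A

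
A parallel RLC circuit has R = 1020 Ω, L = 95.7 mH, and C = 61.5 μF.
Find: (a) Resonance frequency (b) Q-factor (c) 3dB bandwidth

Step 1 — Resonance: ω₀ = 1/√(LC) = 1/√(0.0957·6.15e-05) = 412.2 rad/s.
Step 2 — f₀ = ω₀/(2π) = 65.6 Hz.
Step 3 — Parallel Q: Q = R/(ω₀L) = 1020/(412.2·0.0957) = 25.86.
Step 4 — Bandwidth: Δω = ω₀/Q = 15.94 rad/s; BW = Δω/(2π) = 2.537 Hz.

(a) f₀ = 65.6 Hz  (b) Q = 25.86  (c) BW = 2.537 Hz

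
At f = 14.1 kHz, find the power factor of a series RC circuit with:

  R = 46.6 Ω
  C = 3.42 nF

Step 1 — Angular frequency: ω = 2π·f = 2π·1.41e+04 = 8.859e+04 rad/s.
Step 2 — Component impedances:
  R: Z = R = 46.6 Ω
  C: Z = 1/(jωC) = -j/(ω·C) = 0 - j3300 Ω
Step 3 — Series combination: Z_total = R + C = 46.6 - j3300 Ω = 3301∠-89.2° Ω.
Step 4 — Power factor: PF = cos(φ) = Re(Z)/|Z| = 46.6/3301 = 0.01412.
Step 5 — Type: Im(Z) = -3300 ⇒ leading (phase φ = -89.2°).

PF = 0.01412 (leading, φ = -89.2°)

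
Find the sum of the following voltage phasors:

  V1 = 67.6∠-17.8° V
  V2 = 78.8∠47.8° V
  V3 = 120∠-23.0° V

Step 1 — Convert each phasor to rectangular form:
  V1 = 67.6·(cos(-17.8°) + j·sin(-17.8°)) = 64.36 - j20.67 V
  V2 = 78.8·(cos(47.8°) + j·sin(47.8°)) = 52.93 + j58.38 V
  V3 = 120·(cos(-23.0°) + j·sin(-23.0°)) = 110.5 - j46.89 V
Step 2 — Sum components: V_total = 227.8 - j9.177 V.
Step 3 — Convert to polar: |V_total| = 227.9 V, ∠V_total = -2.3°.

V_total = 227.9∠-2.3° V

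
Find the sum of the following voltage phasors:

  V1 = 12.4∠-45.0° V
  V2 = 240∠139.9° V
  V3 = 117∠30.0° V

Step 1 — Convert each phasor to rectangular form:
  V1 = 12.4·(cos(-45.0°) + j·sin(-45.0°)) = 8.768 - j8.768 V
  V2 = 240·(cos(139.9°) + j·sin(139.9°)) = -183.6 + j154.6 V
  V3 = 117·(cos(30.0°) + j·sin(30.0°)) = 101.3 + j58.5 V
Step 2 — Sum components: V_total = -73.49 + j204.3 V.
Step 3 — Convert to polar: |V_total| = 217.1 V, ∠V_total = 109.8°.

V_total = 217.1∠109.8° V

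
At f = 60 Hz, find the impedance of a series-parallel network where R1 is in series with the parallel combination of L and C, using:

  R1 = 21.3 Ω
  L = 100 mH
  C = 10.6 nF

Step 1 — Angular frequency: ω = 2π·f = 2π·60 = 377 rad/s.
Step 2 — Component impedances:
  R1: Z = R = 21.3 Ω
  L: Z = jωL = j·377·0.1 = 0 + j37.7 Ω
  C: Z = 1/(jωC) = -j/(ω·C) = 0 - j2.502e+05 Ω
Step 3 — Parallel branch: L || C = 1/(1/L + 1/C) = 0 + j37.7 Ω.
Step 4 — Series with R1: Z_total = R1 + (L || C) = 21.3 + j37.7 Ω = 43.31∠60.5° Ω.

Z = 21.3 + j37.7 Ω = 43.31∠60.5° Ω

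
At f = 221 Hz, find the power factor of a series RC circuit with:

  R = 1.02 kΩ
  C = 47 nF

Step 1 — Angular frequency: ω = 2π·f = 2π·221 = 1389 rad/s.
Step 2 — Component impedances:
  R: Z = R = 1020 Ω
  C: Z = 1/(jωC) = -j/(ω·C) = 0 - j1.532e+04 Ω
Step 3 — Series combination: Z_total = R + C = 1020 - j1.532e+04 Ω = 1.536e+04∠-86.2° Ω.
Step 4 — Power factor: PF = cos(φ) = Re(Z)/|Z| = 1020/15356 = 0.06642.
Step 5 — Type: Im(Z) = -1.532e+04 ⇒ leading (phase φ = -86.2°).

PF = 0.06642 (leading, φ = -86.2°)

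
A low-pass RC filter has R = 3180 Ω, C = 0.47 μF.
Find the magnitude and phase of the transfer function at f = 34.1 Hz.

Step 1 — Angular frequency: ω = 2π·34.1 = 214.3 rad/s.
Step 2 — Transfer function: H(jω) = 1/(1 + jωRC).
Step 3 — Denominator: 1 + jωRC = 1 + j·214.3·3180·4.7e-07 = 1 + j0.3202.
Step 4 — H = 0.907 - j0.2904.
Step 5 — Magnitude: |H| = 0.9524 (-0.4 dB); phase: φ = -17.8°.

|H| = 0.9524 (-0.4 dB), φ = -17.8°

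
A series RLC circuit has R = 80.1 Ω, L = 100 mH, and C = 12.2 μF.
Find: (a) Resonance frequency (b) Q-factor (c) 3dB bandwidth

Step 1 — Resonance: ω₀ = 1/√(LC) = 1/√(0.1·1.22e-05) = 905.4 rad/s.
Step 2 — f₀ = ω₀/(2π) = 144.1 Hz.
Step 3 — Series Q: Q = ω₀L/R = 905.4·0.1/80.1 = 1.13.
Step 4 — Bandwidth: Δω = ω₀/Q = 801 rad/s; BW = Δω/(2π) = 127.5 Hz.

(a) f₀ = 144.1 Hz  (b) Q = 1.13  (c) BW = 127.5 Hz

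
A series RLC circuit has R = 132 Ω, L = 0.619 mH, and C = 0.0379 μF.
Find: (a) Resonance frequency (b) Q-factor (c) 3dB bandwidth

Step 1 — Resonance condition Im(Z)=0 gives ω₀ = 1/√(LC).
Step 2 — ω₀ = 1/√(0.000619·3.79e-08) = 2.065e+05 rad/s.
Step 3 — f₀ = ω₀/(2π) = 3.286e+04 Hz.
Step 4 — Series Q: Q = ω₀L/R = 2.065e+05·0.000619/132 = 0.9682.
Step 5 — 3dB bandwidth: Δω = ω₀/Q = 2.132e+05 rad/s; BW = Δω/(2π) = 3.394e+04 Hz.

(a) f₀ = 3.286e+04 Hz  (b) Q = 0.9682  (c) BW = 3.394e+04 Hz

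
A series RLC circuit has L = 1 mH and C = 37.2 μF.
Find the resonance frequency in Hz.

Step 1 — Resonance condition Im(Z)=0 gives ω₀ = 1/√(LC).
Step 2 — ω₀ = 1/√(0.001·3.72e-05) = 5185 rad/s.
Step 3 — f₀ = ω₀/(2π) = 825.2 Hz.

f₀ = 825.2 Hz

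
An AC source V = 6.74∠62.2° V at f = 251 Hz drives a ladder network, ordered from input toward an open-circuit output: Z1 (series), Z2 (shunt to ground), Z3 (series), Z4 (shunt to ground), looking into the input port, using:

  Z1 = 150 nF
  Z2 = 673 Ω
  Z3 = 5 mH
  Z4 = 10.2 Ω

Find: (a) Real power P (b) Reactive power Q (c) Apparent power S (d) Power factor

Step 1 — Angular frequency: ω = 2π·f = 2π·251 = 1577 rad/s.
Step 2 — Component impedances:
  Z1: Z = 1/(jωC) = -j/(ω·C) = 0 - j4227 Ω
  Z2: Z = R = 673 Ω
  Z3: Z = jωL = j·1577·0.005 = 0 + j7.885 Ω
  Z4: Z = R = 10.2 Ω
Step 3 — Ladder network (open output): work backward from the far end, alternating series and parallel combinations. Z_in = 10.14 - j4220 Ω = 4220∠-89.9° Ω.
Step 4 — Source phasor: V = 6.74∠62.2° V = 3.143 + j5.962 V.
Step 5 — Current: I = V / Z = -0.001411 + j0.0007484 A = 0.001597∠152.1° A.
Step 6 — Complex power: S = V·I* = 2.586e-05 - j0.01077 VA.
Step 7 — Real power: P = Re(S) = 2.586e-05 W.
Step 8 — Reactive power: Q = Im(S) = -0.01077 VAR.
Step 9 — Apparent power: |S| = 0.01077 VA.
Step 10 — Power factor: PF = P/|S| = 0.002402 (leading).

(a) P = 2.586e-05 W  (b) Q = -0.01077 VAR  (c) S = 0.01077 VA  (d) PF = 0.002402 (leading)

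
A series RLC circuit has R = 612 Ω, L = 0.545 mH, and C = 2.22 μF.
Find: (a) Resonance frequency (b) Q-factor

Step 1 — Resonance condition Im(Z)=0 gives ω₀ = 1/√(LC).
Step 2 — ω₀ = 1/√(0.000545·2.22e-06) = 2.875e+04 rad/s.
Step 3 — f₀ = ω₀/(2π) = 4576 Hz.
Step 4 — Series Q: Q = ω₀L/R = 2.875e+04·0.000545/612 = 0.0256.

(a) f₀ = 4576 Hz  (b) Q = 0.0256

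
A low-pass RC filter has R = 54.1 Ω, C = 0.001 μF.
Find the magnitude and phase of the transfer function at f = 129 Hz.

Step 1 — Angular frequency: ω = 2π·129 = 810.5 rad/s.
Step 2 — Transfer function: H(jω) = 1/(1 + jωRC).
Step 3 — Denominator: 1 + jωRC = 1 + j·810.5·54.1·1e-09 = 1 + j4.385e-05.
Step 4 — H = 1 - j4.385e-05.
Step 5 — Magnitude: |H| = 1 (-0.0 dB); phase: φ = -0.0°.

|H| = 1 (-0.0 dB), φ = -0.0°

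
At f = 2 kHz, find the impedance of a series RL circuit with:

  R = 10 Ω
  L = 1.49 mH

Step 1 — Angular frequency: ω = 2π·f = 2π·2000 = 1.257e+04 rad/s.
Step 2 — Component impedances:
  R: Z = R = 10 Ω
  L: Z = jωL = j·1.257e+04·0.00149 = 0 + j18.72 Ω
Step 3 — Series combination: Z_total = R + L = 10 + j18.72 Ω = 21.23∠61.9° Ω.

Z = 10 + j18.72 Ω = 21.23∠61.9° Ω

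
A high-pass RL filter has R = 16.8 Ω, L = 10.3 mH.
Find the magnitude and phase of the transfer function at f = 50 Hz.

Step 1 — Angular frequency: ω = 2π·50 = 314.2 rad/s.
Step 2 — Transfer function: H(jω) = jωL/(R + jωL).
Step 3 — Numerator jωL = j·3.236; denominator R + jωL = 16.8 + j3.236.
Step 4 — H = 0.03577 + j0.1857.
Step 5 — Magnitude: |H| = 0.1891 (-14.5 dB); phase: φ = 79.1°.

|H| = 0.1891 (-14.5 dB), φ = 79.1°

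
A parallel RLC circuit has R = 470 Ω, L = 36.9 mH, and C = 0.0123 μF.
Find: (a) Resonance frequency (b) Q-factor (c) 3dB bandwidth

Step 1 — Resonance: ω₀ = 1/√(LC) = 1/√(0.0369·1.23e-08) = 4.694e+04 rad/s.
Step 2 — f₀ = ω₀/(2π) = 7471 Hz.
Step 3 — Parallel Q: Q = R/(ω₀L) = 470/(4.694e+04·0.0369) = 0.2714.
Step 4 — Bandwidth: Δω = ω₀/Q = 1.73e+05 rad/s; BW = Δω/(2π) = 2.753e+04 Hz.

(a) f₀ = 7471 Hz  (b) Q = 0.2714  (c) BW = 2.753e+04 Hz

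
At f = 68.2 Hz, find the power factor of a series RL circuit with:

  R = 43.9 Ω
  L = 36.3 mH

Step 1 — Angular frequency: ω = 2π·f = 2π·68.2 = 428.5 rad/s.
Step 2 — Component impedances:
  R: Z = R = 43.9 Ω
  L: Z = jωL = j·428.5·0.0363 = 0 + j15.56 Ω
Step 3 — Series combination: Z_total = R + L = 43.9 + j15.56 Ω = 46.57∠19.5° Ω.
Step 4 — Power factor: PF = cos(φ) = Re(Z)/|Z| = 43.9/46.574 = 0.9426.
Step 5 — Type: Im(Z) = 15.56 ⇒ lagging (phase φ = 19.5°).

PF = 0.9426 (lagging, φ = 19.5°)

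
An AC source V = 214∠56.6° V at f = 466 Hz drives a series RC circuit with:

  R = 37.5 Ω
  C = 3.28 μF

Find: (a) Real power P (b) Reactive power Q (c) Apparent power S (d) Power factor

Step 1 — Angular frequency: ω = 2π·f = 2π·466 = 2928 rad/s.
Step 2 — Component impedances:
  R: Z = R = 37.5 Ω
  C: Z = 1/(jωC) = -j/(ω·C) = 0 - j104.1 Ω
Step 3 — Series combination: Z_total = R + C = 37.5 - j104.1 Ω = 110.7∠-70.2° Ω.
Step 4 — Source phasor: V = 214∠56.6° V = 117.8 + j178.7 V.
Step 5 — Current: I = V / Z = -1.158 + j1.548 A = 1.934∠126.8° A.
Step 6 — Complex power: S = V·I* = 140.2 - j389.3 VA.
Step 7 — Real power: P = Re(S) = 140.2 W.
Step 8 — Reactive power: Q = Im(S) = -389.3 VAR.
Step 9 — Apparent power: |S| = 413.8 VA.
Step 10 — Power factor: PF = P/|S| = 0.3388 (leading).

(a) P = 140.2 W  (b) Q = -389.3 VAR  (c) S = 413.8 VA  (d) PF = 0.3388 (leading)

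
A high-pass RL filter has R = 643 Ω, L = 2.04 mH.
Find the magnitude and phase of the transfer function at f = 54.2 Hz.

Step 1 — Angular frequency: ω = 2π·54.2 = 340.5 rad/s.
Step 2 — Transfer function: H(jω) = jωL/(R + jωL).
Step 3 — Numerator jωL = j·0.6947; denominator R + jωL = 643 + j0.6947.
Step 4 — H = 1.167e-06 + j0.00108.
Step 5 — Magnitude: |H| = 0.00108 (-59.3 dB); phase: φ = 89.9°.

|H| = 0.00108 (-59.3 dB), φ = 89.9°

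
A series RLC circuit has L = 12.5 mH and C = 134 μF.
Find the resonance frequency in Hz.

Step 1 — Resonance condition Im(Z)=0 gives ω₀ = 1/√(LC).
Step 2 — ω₀ = 1/√(0.0125·0.000134) = 772.7 rad/s.
Step 3 — f₀ = ω₀/(2π) = 123 Hz.

f₀ = 123 Hz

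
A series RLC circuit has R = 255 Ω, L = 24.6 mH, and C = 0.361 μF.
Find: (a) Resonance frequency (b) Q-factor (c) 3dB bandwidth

Step 1 — Resonance: ω₀ = 1/√(LC) = 1/√(0.0246·3.61e-07) = 1.061e+04 rad/s.
Step 2 — f₀ = ω₀/(2π) = 1689 Hz.
Step 3 — Series Q: Q = ω₀L/R = 1.061e+04·0.0246/255 = 1.024.
Step 4 — Bandwidth: Δω = ω₀/Q = 1.037e+04 rad/s; BW = Δω/(2π) = 1650 Hz.

(a) f₀ = 1689 Hz  (b) Q = 1.024  (c) BW = 1650 Hz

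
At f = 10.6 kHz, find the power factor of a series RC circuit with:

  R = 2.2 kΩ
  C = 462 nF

Step 1 — Angular frequency: ω = 2π·f = 2π·1.06e+04 = 6.66e+04 rad/s.
Step 2 — Component impedances:
  R: Z = R = 2200 Ω
  C: Z = 1/(jωC) = -j/(ω·C) = 0 - j32.5 Ω
Step 3 — Series combination: Z_total = R + C = 2200 - j32.5 Ω = 2200∠-0.8° Ω.
Step 4 — Power factor: PF = cos(φ) = Re(Z)/|Z| = 2200/2200.2 = 0.9999.
Step 5 — Type: Im(Z) = -32.5 ⇒ leading (phase φ = -0.8°).

PF = 0.9999 (leading, φ = -0.8°)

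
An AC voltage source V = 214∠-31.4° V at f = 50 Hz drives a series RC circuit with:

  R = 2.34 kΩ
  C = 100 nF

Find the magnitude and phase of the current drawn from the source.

Step 1 — Angular frequency: ω = 2π·f = 2π·50 = 314.2 rad/s.
Step 2 — Component impedances:
  R: Z = R = 2340 Ω
  C: Z = 1/(jωC) = -j/(ω·C) = 0 - j3.183e+04 Ω
Step 3 — Series combination: Z_total = R + C = 2340 - j3.183e+04 Ω = 3.192e+04∠-85.8° Ω.
Step 4 — Source phasor: V = 214∠-31.4° V = 182.7 - j111.5 V.
Step 5 — Ohm's law: I = V / Z_total = (182.7 - j111.5) / (2340 - j3.183e+04) = 0.003904 + j0.005451 A.
Step 6 — Convert to polar: |I| = 0.006705 A, ∠I = 54.4°.

I = 0.006705∠54.4° A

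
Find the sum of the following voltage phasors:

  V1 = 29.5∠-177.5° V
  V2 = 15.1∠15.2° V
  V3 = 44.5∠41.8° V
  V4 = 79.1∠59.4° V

Step 1 — Convert each phasor to rectangular form:
  V1 = 29.5·(cos(-177.5°) + j·sin(-177.5°)) = -29.47 - j1.287 V
  V2 = 15.1·(cos(15.2°) + j·sin(15.2°)) = 14.57 + j3.959 V
  V3 = 44.5·(cos(41.8°) + j·sin(41.8°)) = 33.17 + j29.66 V
  V4 = 79.1·(cos(59.4°) + j·sin(59.4°)) = 40.27 + j68.08 V
Step 2 — Sum components: V_total = 58.54 + j100.4 V.
Step 3 — Convert to polar: |V_total| = 116.2 V, ∠V_total = 59.8°.

V_total = 116.2∠59.8° V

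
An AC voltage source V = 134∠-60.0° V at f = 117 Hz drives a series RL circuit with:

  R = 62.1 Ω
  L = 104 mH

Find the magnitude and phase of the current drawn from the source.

Step 1 — Angular frequency: ω = 2π·f = 2π·117 = 735.1 rad/s.
Step 2 — Component impedances:
  R: Z = R = 62.1 Ω
  L: Z = jωL = j·735.1·0.104 = 0 + j76.45 Ω
Step 3 — Series combination: Z_total = R + L = 62.1 + j76.45 Ω = 98.5∠50.9° Ω.
Step 4 — Source phasor: V = 134∠-60.0° V = 67 - j116 V.
Step 5 — Ohm's law: I = V / Z_total = (67 - j116) / (62.1 + j76.45) = -0.4856 - j1.271 A.
Step 6 — Convert to polar: |I| = 1.36 A, ∠I = -110.9°.

I = 1.36∠-110.9° A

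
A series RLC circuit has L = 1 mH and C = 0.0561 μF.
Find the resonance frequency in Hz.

Step 1 — Resonance condition Im(Z)=0 gives ω₀ = 1/√(LC).
Step 2 — ω₀ = 1/√(0.001·5.61e-08) = 1.335e+05 rad/s.
Step 3 — f₀ = ω₀/(2π) = 2.125e+04 Hz.

f₀ = 2.125e+04 Hz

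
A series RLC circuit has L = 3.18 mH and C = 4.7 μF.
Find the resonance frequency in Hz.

Step 1 — Resonance condition Im(Z)=0 gives ω₀ = 1/√(LC).
Step 2 — ω₀ = 1/√(0.00318·4.7e-06) = 8180 rad/s.
Step 3 — f₀ = ω₀/(2π) = 1302 Hz.

f₀ = 1302 Hz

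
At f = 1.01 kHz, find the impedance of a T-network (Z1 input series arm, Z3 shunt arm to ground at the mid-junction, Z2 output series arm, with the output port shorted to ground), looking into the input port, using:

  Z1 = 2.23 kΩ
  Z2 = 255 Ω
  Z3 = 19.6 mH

Step 1 — Angular frequency: ω = 2π·f = 2π·1010 = 6346 rad/s.
Step 2 — Component impedances:
  Z1: Z = R = 2230 Ω
  Z2: Z = R = 255 Ω
  Z3: Z = jωL = j·6346·0.0196 = 0 + j124.4 Ω
Step 3 — With the output port shorted to ground, the output series arm Z2 runs from the junction to ground; the shunt arm Z3 also runs from the junction to ground. They appear in parallel: Z3 || Z2 = 49.01 + j100.5 Ω.
Step 4 — Series with input arm Z1: Z_in = Z1 + (Z3 || Z2) = 2279 + j100.5 Ω = 2281∠2.5° Ω.

Z = 2279 + j100.5 Ω = 2281∠2.5° Ω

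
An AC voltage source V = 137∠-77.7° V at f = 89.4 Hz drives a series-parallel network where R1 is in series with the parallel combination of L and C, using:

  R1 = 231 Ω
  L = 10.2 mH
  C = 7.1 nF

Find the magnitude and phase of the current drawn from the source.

Step 1 — Angular frequency: ω = 2π·f = 2π·89.4 = 561.7 rad/s.
Step 2 — Component impedances:
  R1: Z = R = 231 Ω
  L: Z = jωL = j·561.7·0.0102 = 0 + j5.73 Ω
  C: Z = 1/(jωC) = -j/(ω·C) = 0 - j2.507e+05 Ω
Step 3 — Parallel branch: L || C = 1/(1/L + 1/C) = 0 + j5.73 Ω.
Step 4 — Series with R1: Z_total = R1 + (L || C) = 231 + j5.73 Ω = 231.1∠1.4° Ω.
Step 5 — Source phasor: V = 137∠-77.7° V = 29.19 - j133.9 V.
Step 6 — Ohm's law: I = V / Z_total = (29.19 - j133.9) / (231 + j5.73) = 0.1119 - j0.5822 A.
Step 7 — Convert to polar: |I| = 0.5929 A, ∠I = -79.1°.

I = 0.5929∠-79.1° A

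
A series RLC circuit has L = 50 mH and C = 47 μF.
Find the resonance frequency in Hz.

Step 1 — Resonance condition Im(Z)=0 gives ω₀ = 1/√(LC).
Step 2 — ω₀ = 1/√(0.05·4.7e-05) = 652.3 rad/s.
Step 3 — f₀ = ω₀/(2π) = 103.8 Hz.

f₀ = 103.8 Hz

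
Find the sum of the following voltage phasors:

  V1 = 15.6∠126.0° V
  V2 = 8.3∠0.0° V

Step 1 — Convert each phasor to rectangular form:
  V1 = 15.6·(cos(126.0°) + j·sin(126.0°)) = -9.169 + j12.62 V
  V2 = 8.3·(cos(0.0°) + j·sin(0.0°)) = 8.3 V
Step 2 — Sum components: V_total = -0.8694 + j12.62 V.
Step 3 — Convert to polar: |V_total| = 12.65 V, ∠V_total = 93.9°.

V_total = 12.65∠93.9° V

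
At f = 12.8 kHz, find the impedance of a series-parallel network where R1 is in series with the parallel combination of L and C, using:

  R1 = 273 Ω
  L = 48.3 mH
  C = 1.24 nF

Step 1 — Angular frequency: ω = 2π·f = 2π·1.28e+04 = 8.042e+04 rad/s.
Step 2 — Component impedances:
  R1: Z = R = 273 Ω
  L: Z = jωL = j·8.042e+04·0.0483 = 0 + j3885 Ω
  C: Z = 1/(jωC) = -j/(ω·C) = 0 - j1.003e+04 Ω
Step 3 — Parallel branch: L || C = 1/(1/L + 1/C) = 0 + j6341 Ω.
Step 4 — Series with R1: Z_total = R1 + (L || C) = 273 + j6341 Ω = 6347∠87.5° Ω.

Z = 273 + j6341 Ω = 6347∠87.5° Ω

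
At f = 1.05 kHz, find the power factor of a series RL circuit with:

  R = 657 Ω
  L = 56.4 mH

Step 1 — Angular frequency: ω = 2π·f = 2π·1050 = 6597 rad/s.
Step 2 — Component impedances:
  R: Z = R = 657 Ω
  L: Z = jωL = j·6597·0.0564 = 0 + j372.1 Ω
Step 3 — Series combination: Z_total = R + L = 657 + j372.1 Ω = 755∠29.5° Ω.
Step 4 — Power factor: PF = cos(φ) = Re(Z)/|Z| = 657/755.05 = 0.8701.
Step 5 — Type: Im(Z) = 372.1 ⇒ lagging (phase φ = 29.5°).

PF = 0.8701 (lagging, φ = 29.5°)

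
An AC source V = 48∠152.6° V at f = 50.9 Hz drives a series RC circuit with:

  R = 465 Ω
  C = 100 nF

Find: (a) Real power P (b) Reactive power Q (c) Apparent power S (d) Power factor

Step 1 — Angular frequency: ω = 2π·f = 2π·50.9 = 319.8 rad/s.
Step 2 — Component impedances:
  R: Z = R = 465 Ω
  C: Z = 1/(jωC) = -j/(ω·C) = 0 - j3.127e+04 Ω
Step 3 — Series combination: Z_total = R + C = 465 - j3.127e+04 Ω = 3.127e+04∠-89.1° Ω.
Step 4 — Source phasor: V = 48∠152.6° V = -42.62 + j22.09 V.
Step 5 — Current: I = V / Z = -0.0007266 - j0.001352 A = 0.001535∠-118.3° A.
Step 6 — Complex power: S = V·I* = 0.001096 - j0.07367 VA.
Step 7 — Real power: P = Re(S) = 0.001096 W.
Step 8 — Reactive power: Q = Im(S) = -0.07367 VAR.
Step 9 — Apparent power: |S| = 0.07368 VA.
Step 10 — Power factor: PF = P/|S| = 0.01487 (leading).

(a) P = 0.001096 W  (b) Q = -0.07367 VAR  (c) S = 0.07368 VA  (d) PF = 0.01487 (leading)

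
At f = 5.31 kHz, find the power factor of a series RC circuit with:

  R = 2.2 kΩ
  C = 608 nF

Step 1 — Angular frequency: ω = 2π·f = 2π·5310 = 3.336e+04 rad/s.
Step 2 — Component impedances:
  R: Z = R = 2200 Ω
  C: Z = 1/(jωC) = -j/(ω·C) = 0 - j49.3 Ω
Step 3 — Series combination: Z_total = R + C = 2200 - j49.3 Ω = 2201∠-1.3° Ω.
Step 4 — Power factor: PF = cos(φ) = Re(Z)/|Z| = 2200/2200.6 = 0.9997.
Step 5 — Type: Im(Z) = -49.3 ⇒ leading (phase φ = -1.3°).

PF = 0.9997 (leading, φ = -1.3°)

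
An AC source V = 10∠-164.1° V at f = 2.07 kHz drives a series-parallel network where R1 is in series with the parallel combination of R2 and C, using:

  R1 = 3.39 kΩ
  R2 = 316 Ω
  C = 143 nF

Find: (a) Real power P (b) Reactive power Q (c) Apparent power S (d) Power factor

Step 1 — Angular frequency: ω = 2π·f = 2π·2070 = 1.301e+04 rad/s.
Step 2 — Component impedances:
  R1: Z = R = 3390 Ω
  R2: Z = R = 316 Ω
  C: Z = 1/(jωC) = -j/(ω·C) = 0 - j537.7 Ω
Step 3 — Parallel branch: R2 || C = 1/(1/R2 + 1/C) = 234.9 - j138 Ω.
Step 4 — Series with R1: Z_total = R1 + (R2 || C) = 3625 - j138 Ω = 3627∠-2.2° Ω.
Step 5 — Source phasor: V = 10∠-164.1° V = -9.617 - j2.74 V.
Step 6 — Current: I = V / Z = -0.002621 - j0.0008556 A = 0.002757∠-161.9° A.
Step 7 — Complex power: S = V·I* = 0.02755 - j0.001049 VA.
Step 8 — Real power: P = Re(S) = 0.02755 W.
Step 9 — Reactive power: Q = Im(S) = -0.001049 VAR.
Step 10 — Apparent power: |S| = 0.02757 VA.
Step 11 — Power factor: PF = P/|S| = 0.9993 (leading).

(a) P = 0.02755 W  (b) Q = -0.001049 VAR  (c) S = 0.02757 VA  (d) PF = 0.9993 (leading)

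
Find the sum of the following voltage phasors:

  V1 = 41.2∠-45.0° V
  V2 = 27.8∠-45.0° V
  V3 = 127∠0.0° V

Step 1 — Convert each phasor to rectangular form:
  V1 = 41.2·(cos(-45.0°) + j·sin(-45.0°)) = 29.13 - j29.13 V
  V2 = 27.8·(cos(-45.0°) + j·sin(-45.0°)) = 19.66 - j19.66 V
  V3 = 127·(cos(0.0°) + j·sin(0.0°)) = 127 V
Step 2 — Sum components: V_total = 175.8 - j48.79 V.
Step 3 — Convert to polar: |V_total| = 182.4 V, ∠V_total = -15.5°.

V_total = 182.4∠-15.5° V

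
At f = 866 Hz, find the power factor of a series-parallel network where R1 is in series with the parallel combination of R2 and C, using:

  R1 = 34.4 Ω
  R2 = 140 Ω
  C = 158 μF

Step 1 — Angular frequency: ω = 2π·f = 2π·866 = 5441 rad/s.
Step 2 — Component impedances:
  R1: Z = R = 34.4 Ω
  R2: Z = R = 140 Ω
  C: Z = 1/(jωC) = -j/(ω·C) = 0 - j1.163 Ω
Step 3 — Parallel branch: R2 || C = 1/(1/R2 + 1/C) = 0.009663 - j1.163 Ω.
Step 4 — Series with R1: Z_total = R1 + (R2 || C) = 34.41 - j1.163 Ω = 34.43∠-1.9° Ω.
Step 5 — Power factor: PF = cos(φ) = Re(Z)/|Z| = 34.41/34.43 = 0.9994.
Step 6 — Type: Im(Z) = -1.163 ⇒ leading (phase φ = -1.9°).

PF = 0.9994 (leading, φ = -1.9°)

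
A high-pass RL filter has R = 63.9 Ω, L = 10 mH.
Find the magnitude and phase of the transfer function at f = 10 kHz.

Step 1 — Angular frequency: ω = 2π·1e+04 = 6.283e+04 rad/s.
Step 2 — Transfer function: H(jω) = jωL/(R + jωL).
Step 3 — Numerator jωL = j·628.3; denominator R + jωL = 63.9 + j628.3.
Step 4 — H = 0.9898 + j0.1007.
Step 5 — Magnitude: |H| = 0.9949 (-0.0 dB); phase: φ = 5.8°.

|H| = 0.9949 (-0.0 dB), φ = 5.8°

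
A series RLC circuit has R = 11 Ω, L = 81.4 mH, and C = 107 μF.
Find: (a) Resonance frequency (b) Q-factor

Step 1 — Resonance condition Im(Z)=0 gives ω₀ = 1/√(LC).
Step 2 — ω₀ = 1/√(0.0814·0.000107) = 338.8 rad/s.
Step 3 — f₀ = ω₀/(2π) = 53.93 Hz.
Step 4 — Series Q: Q = ω₀L/R = 338.8·0.0814/11 = 2.507.

(a) f₀ = 53.93 Hz  (b) Q = 2.507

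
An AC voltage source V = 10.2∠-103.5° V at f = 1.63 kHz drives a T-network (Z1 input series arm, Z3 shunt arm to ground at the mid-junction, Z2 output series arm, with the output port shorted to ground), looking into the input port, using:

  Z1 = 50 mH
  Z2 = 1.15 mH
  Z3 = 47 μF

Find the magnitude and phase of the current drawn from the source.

Step 1 — Angular frequency: ω = 2π·f = 2π·1630 = 1.024e+04 rad/s.
Step 2 — Component impedances:
  Z1: Z = jωL = j·1.024e+04·0.05 = 0 + j512.1 Ω
  Z2: Z = jωL = j·1.024e+04·0.00115 = 0 + j11.78 Ω
  Z3: Z = 1/(jωC) = -j/(ω·C) = 0 - j2.077 Ω
Step 3 — With the output port shorted to ground, the output series arm Z2 runs from the junction to ground; the shunt arm Z3 also runs from the junction to ground. They appear in parallel: Z3 || Z2 = 0 - j2.522 Ω.
Step 4 — Series with input arm Z1: Z_in = Z1 + (Z3 || Z2) = 0 + j509.6 Ω = 509.6∠90.0° Ω.
Step 5 — Source phasor: V = 10.2∠-103.5° V = -2.381 - j9.918 V.
Step 6 — Ohm's law: I = V / Z_total = (-2.381 - j9.918) / (0 + j509.6) = -0.01946 + j0.004673 A.
Step 7 — Convert to polar: |I| = 0.02002 A, ∠I = 166.5°.

I = 0.02002∠166.5° A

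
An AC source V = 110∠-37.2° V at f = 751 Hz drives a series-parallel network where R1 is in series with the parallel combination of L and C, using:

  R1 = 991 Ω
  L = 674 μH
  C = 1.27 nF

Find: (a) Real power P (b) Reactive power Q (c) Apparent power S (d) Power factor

Step 1 — Angular frequency: ω = 2π·f = 2π·751 = 4719 rad/s.
Step 2 — Component impedances:
  R1: Z = R = 991 Ω
  L: Z = jωL = j·4719·0.000674 = 0 + j3.18 Ω
  C: Z = 1/(jωC) = -j/(ω·C) = 0 - j1.669e+05 Ω
Step 3 — Parallel branch: L || C = 1/(1/L + 1/C) = 0 + j3.18 Ω.
Step 4 — Series with R1: Z_total = R1 + (L || C) = 991 + j3.18 Ω = 991∠0.2° Ω.
Step 5 — Source phasor: V = 110∠-37.2° V = 87.62 - j66.51 V.
Step 6 — Current: I = V / Z = 0.0882 - j0.06739 A = 0.111∠-37.4° A.
Step 7 — Complex power: S = V·I* = 12.21 + j0.03919 VA.
Step 8 — Real power: P = Re(S) = 12.21 W.
Step 9 — Reactive power: Q = Im(S) = 0.03919 VAR.
Step 10 — Apparent power: |S| = 12.21 VA.
Step 11 — Power factor: PF = P/|S| = 1 (lagging).

(a) P = 12.21 W  (b) Q = 0.03919 VAR  (c) S = 12.21 VA  (d) PF = 1 (lagging)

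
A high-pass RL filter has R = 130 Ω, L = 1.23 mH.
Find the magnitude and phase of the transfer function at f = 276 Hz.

Step 1 — Angular frequency: ω = 2π·276 = 1734 rad/s.
Step 2 — Transfer function: H(jω) = jωL/(R + jωL).
Step 3 — Numerator jωL = j·2.133; denominator R + jωL = 130 + j2.133.
Step 4 — H = 0.0002691 + j0.0164.
Step 5 — Magnitude: |H| = 0.01641 (-35.7 dB); phase: φ = 89.1°.

|H| = 0.01641 (-35.7 dB), φ = 89.1°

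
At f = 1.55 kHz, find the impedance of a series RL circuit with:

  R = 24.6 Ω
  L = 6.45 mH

Step 1 — Angular frequency: ω = 2π·f = 2π·1550 = 9739 rad/s.
Step 2 — Component impedances:
  R: Z = R = 24.6 Ω
  L: Z = jωL = j·9739·0.00645 = 0 + j62.82 Ω
Step 3 — Series combination: Z_total = R + L = 24.6 + j62.82 Ω = 67.46∠68.6° Ω.

Z = 24.6 + j62.82 Ω = 67.46∠68.6° Ω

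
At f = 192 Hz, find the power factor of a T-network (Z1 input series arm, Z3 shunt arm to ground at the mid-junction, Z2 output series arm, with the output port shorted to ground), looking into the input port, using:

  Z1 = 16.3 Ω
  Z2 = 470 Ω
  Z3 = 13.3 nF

Step 1 — Angular frequency: ω = 2π·f = 2π·192 = 1206 rad/s.
Step 2 — Component impedances:
  Z1: Z = R = 16.3 Ω
  Z2: Z = R = 470 Ω
  Z3: Z = 1/(jωC) = -j/(ω·C) = 0 - j6.233e+04 Ω
Step 3 — With the output port shorted to ground, the output series arm Z2 runs from the junction to ground; the shunt arm Z3 also runs from the junction to ground. They appear in parallel: Z3 || Z2 = 470 - j3.544 Ω.
Step 4 — Series with input arm Z1: Z_in = Z1 + (Z3 || Z2) = 486.3 - j3.544 Ω = 486.3∠-0.4° Ω.
Step 5 — Power factor: PF = cos(φ) = Re(Z)/|Z| = 486.3/486.3 = 1.
Step 6 — Type: Im(Z) = -3.544 ⇒ leading (phase φ = -0.4°).

PF = 1 (leading, φ = -0.4°)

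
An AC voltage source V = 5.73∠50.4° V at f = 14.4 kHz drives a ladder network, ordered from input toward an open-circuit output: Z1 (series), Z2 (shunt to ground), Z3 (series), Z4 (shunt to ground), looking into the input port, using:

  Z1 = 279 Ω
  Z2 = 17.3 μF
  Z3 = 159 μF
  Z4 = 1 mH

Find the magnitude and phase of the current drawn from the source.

Step 1 — Angular frequency: ω = 2π·f = 2π·1.44e+04 = 9.048e+04 rad/s.
Step 2 — Component impedances:
  Z1: Z = R = 279 Ω
  Z2: Z = 1/(jωC) = -j/(ω·C) = 0 - j0.6389 Ω
  Z3: Z = 1/(jωC) = -j/(ω·C) = 0 - j0.06951 Ω
  Z4: Z = jωL = j·9.048e+04·0.001 = 0 + j90.48 Ω
Step 3 — Ladder network (open output): work backward from the far end, alternating series and parallel combinations. Z_in = 279 - j0.6434 Ω = 279∠-0.1° Ω.
Step 4 — Source phasor: V = 5.73∠50.4° V = 3.652 + j4.415 V.
Step 5 — Ohm's law: I = V / Z_total = (3.652 + j4.415) / (279 - j0.6434) = 0.01305 + j0.01585 A.
Step 6 — Convert to polar: |I| = 0.02054 A, ∠I = 50.5°.

I = 0.02054∠50.5° A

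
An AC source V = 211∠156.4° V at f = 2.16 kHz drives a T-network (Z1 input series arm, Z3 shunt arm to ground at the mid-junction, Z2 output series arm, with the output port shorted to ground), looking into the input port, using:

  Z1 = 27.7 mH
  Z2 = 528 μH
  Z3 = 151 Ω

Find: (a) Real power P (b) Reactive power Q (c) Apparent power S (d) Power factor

Step 1 — Angular frequency: ω = 2π·f = 2π·2160 = 1.357e+04 rad/s.
Step 2 — Component impedances:
  Z1: Z = jωL = j·1.357e+04·0.0277 = 0 + j375.9 Ω
  Z2: Z = jωL = j·1.357e+04·0.000528 = 0 + j7.166 Ω
  Z3: Z = R = 151 Ω
Step 3 — With the output port shorted to ground, the output series arm Z2 runs from the junction to ground; the shunt arm Z3 also runs from the junction to ground. They appear in parallel: Z3 || Z2 = 0.3393 + j7.15 Ω.
Step 4 — Series with input arm Z1: Z_in = Z1 + (Z3 || Z2) = 0.3393 + j383.1 Ω = 383.1∠89.9° Ω.
Step 5 — Source phasor: V = 211∠156.4° V = -193.4 + j84.47 V.
Step 6 — Current: I = V / Z = 0.2201 + j0.5049 A = 0.5508∠66.5° A.
Step 7 — Complex power: S = V·I* = 0.1029 + j116.2 VA.
Step 8 — Real power: P = Re(S) = 0.1029 W.
Step 9 — Reactive power: Q = Im(S) = 116.2 VAR.
Step 10 — Apparent power: |S| = 116.2 VA.
Step 11 — Power factor: PF = P/|S| = 0.0008857 (lagging).

(a) P = 0.1029 W  (b) Q = 116.2 VAR  (c) S = 116.2 VA  (d) PF = 0.0008857 (lagging)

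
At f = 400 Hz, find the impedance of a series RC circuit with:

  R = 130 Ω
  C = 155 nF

Step 1 — Angular frequency: ω = 2π·f = 2π·400 = 2513 rad/s.
Step 2 — Component impedances:
  R: Z = R = 130 Ω
  C: Z = 1/(jωC) = -j/(ω·C) = 0 - j2567 Ω
Step 3 — Series combination: Z_total = R + C = 130 - j2567 Ω = 2570∠-87.1° Ω.

Z = 130 - j2567 Ω = 2570∠-87.1° Ω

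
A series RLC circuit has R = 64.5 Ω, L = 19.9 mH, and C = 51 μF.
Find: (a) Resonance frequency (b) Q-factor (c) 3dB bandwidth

Step 1 — Resonance: ω₀ = 1/√(LC) = 1/√(0.0199·5.1e-05) = 992.6 rad/s.
Step 2 — f₀ = ω₀/(2π) = 158 Hz.
Step 3 — Series Q: Q = ω₀L/R = 992.6·0.0199/64.5 = 0.3063.
Step 4 — Bandwidth: Δω = ω₀/Q = 3241 rad/s; BW = Δω/(2π) = 515.9 Hz.

(a) f₀ = 158 Hz  (b) Q = 0.3063  (c) BW = 515.9 Hz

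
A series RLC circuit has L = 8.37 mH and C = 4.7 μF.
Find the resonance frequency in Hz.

Step 1 — Resonance condition Im(Z)=0 gives ω₀ = 1/√(LC).
Step 2 — ω₀ = 1/√(0.00837·4.7e-06) = 5042 rad/s.
Step 3 — f₀ = ω₀/(2π) = 802.4 Hz.

f₀ = 802.4 Hz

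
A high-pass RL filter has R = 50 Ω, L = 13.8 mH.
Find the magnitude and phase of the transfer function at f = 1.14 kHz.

Step 1 — Angular frequency: ω = 2π·1140 = 7163 rad/s.
Step 2 — Transfer function: H(jω) = jωL/(R + jωL).
Step 3 — Numerator jωL = j·98.85; denominator R + jωL = 50 + j98.85.
Step 4 — H = 0.7963 + j0.4028.
Step 5 — Magnitude: |H| = 0.8923 (-1.0 dB); phase: φ = 26.8°.

|H| = 0.8923 (-1.0 dB), φ = 26.8°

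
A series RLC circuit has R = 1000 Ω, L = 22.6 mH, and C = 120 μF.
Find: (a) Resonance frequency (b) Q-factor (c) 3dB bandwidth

Step 1 — Resonance: ω₀ = 1/√(LC) = 1/√(0.0226·0.00012) = 607.2 rad/s.
Step 2 — f₀ = ω₀/(2π) = 96.64 Hz.
Step 3 — Series Q: Q = ω₀L/R = 607.2·0.0226/1000 = 0.01372.
Step 4 — Bandwidth: Δω = ω₀/Q = 4.425e+04 rad/s; BW = Δω/(2π) = 7042 Hz.

(a) f₀ = 96.64 Hz  (b) Q = 0.01372  (c) BW = 7042 Hz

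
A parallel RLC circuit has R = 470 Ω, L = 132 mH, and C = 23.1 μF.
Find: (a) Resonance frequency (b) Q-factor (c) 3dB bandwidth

Step 1 — Resonance: ω₀ = 1/√(LC) = 1/√(0.132·2.31e-05) = 572.7 rad/s.
Step 2 — f₀ = ω₀/(2π) = 91.14 Hz.
Step 3 — Parallel Q: Q = R/(ω₀L) = 470/(572.7·0.132) = 6.218.
Step 4 — Bandwidth: Δω = ω₀/Q = 92.11 rad/s; BW = Δω/(2π) = 14.66 Hz.

(a) f₀ = 91.14 Hz  (b) Q = 6.218  (c) BW = 14.66 Hz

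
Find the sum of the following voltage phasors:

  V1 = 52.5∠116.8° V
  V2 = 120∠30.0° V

Step 1 — Convert each phasor to rectangular form:
  V1 = 52.5·(cos(116.8°) + j·sin(116.8°)) = -23.67 + j46.86 V
  V2 = 120·(cos(30.0°) + j·sin(30.0°)) = 103.9 + j60 V
Step 2 — Sum components: V_total = 80.25 + j106.9 V.
Step 3 — Convert to polar: |V_total| = 133.6 V, ∠V_total = 53.1°.

V_total = 133.6∠53.1° V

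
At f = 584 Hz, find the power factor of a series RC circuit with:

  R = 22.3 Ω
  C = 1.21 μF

Step 1 — Angular frequency: ω = 2π·f = 2π·584 = 3669 rad/s.
Step 2 — Component impedances:
  R: Z = R = 22.3 Ω
  C: Z = 1/(jωC) = -j/(ω·C) = 0 - j225.2 Ω
Step 3 — Series combination: Z_total = R + C = 22.3 - j225.2 Ω = 226.3∠-84.3° Ω.
Step 4 — Power factor: PF = cos(φ) = Re(Z)/|Z| = 22.3/226.33 = 0.09853.
Step 5 — Type: Im(Z) = -225.2 ⇒ leading (phase φ = -84.3°).

PF = 0.09853 (leading, φ = -84.3°)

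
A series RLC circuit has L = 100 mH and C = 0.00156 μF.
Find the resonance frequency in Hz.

Step 1 — Resonance condition Im(Z)=0 gives ω₀ = 1/√(LC).
Step 2 — ω₀ = 1/√(0.1·1.56e-09) = 8.006e+04 rad/s.
Step 3 — f₀ = ω₀/(2π) = 1.274e+04 Hz.

f₀ = 1.274e+04 Hz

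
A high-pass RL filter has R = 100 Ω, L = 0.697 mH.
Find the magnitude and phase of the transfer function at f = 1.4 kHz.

Step 1 — Angular frequency: ω = 2π·1400 = 8796 rad/s.
Step 2 — Transfer function: H(jω) = jωL/(R + jωL).
Step 3 — Numerator jωL = j·6.131; denominator R + jωL = 100 + j6.131.
Step 4 — H = 0.003745 + j0.06108.
Step 5 — Magnitude: |H| = 0.0612 (-24.3 dB); phase: φ = 86.5°.

|H| = 0.0612 (-24.3 dB), φ = 86.5°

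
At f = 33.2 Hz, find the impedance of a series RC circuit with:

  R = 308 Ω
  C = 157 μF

Step 1 — Angular frequency: ω = 2π·f = 2π·33.2 = 208.6 rad/s.
Step 2 — Component impedances:
  R: Z = R = 308 Ω
  C: Z = 1/(jωC) = -j/(ω·C) = 0 - j30.53 Ω
Step 3 — Series combination: Z_total = R + C = 308 - j30.53 Ω = 309.5∠-5.7° Ω.

Z = 308 - j30.53 Ω = 309.5∠-5.7° Ω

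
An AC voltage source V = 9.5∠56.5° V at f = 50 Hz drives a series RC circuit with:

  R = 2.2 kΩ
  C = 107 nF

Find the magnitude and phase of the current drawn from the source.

Step 1 — Angular frequency: ω = 2π·f = 2π·50 = 314.2 rad/s.
Step 2 — Component impedances:
  R: Z = R = 2200 Ω
  C: Z = 1/(jωC) = -j/(ω·C) = 0 - j2.975e+04 Ω
Step 3 — Series combination: Z_total = R + C = 2200 - j2.975e+04 Ω = 2.983e+04∠-85.8° Ω.
Step 4 — Source phasor: V = 9.5∠56.5° V = 5.243 + j7.922 V.
Step 5 — Ohm's law: I = V / Z_total = (5.243 + j7.922) / (2200 - j2.975e+04) = -0.0002519 + j0.0001949 A.
Step 6 — Convert to polar: |I| = 0.0003185 A, ∠I = 142.3°.

I = 0.0003185∠142.3° A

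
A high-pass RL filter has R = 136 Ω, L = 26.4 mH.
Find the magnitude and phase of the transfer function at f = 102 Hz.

Step 1 — Angular frequency: ω = 2π·102 = 640.9 rad/s.
Step 2 — Transfer function: H(jω) = jωL/(R + jωL).
Step 3 — Numerator jωL = j·16.92; denominator R + jωL = 136 + j16.92.
Step 4 — H = 0.01524 + j0.1225.
Step 5 — Magnitude: |H| = 0.1235 (-18.2 dB); phase: φ = 82.9°.

|H| = 0.1235 (-18.2 dB), φ = 82.9°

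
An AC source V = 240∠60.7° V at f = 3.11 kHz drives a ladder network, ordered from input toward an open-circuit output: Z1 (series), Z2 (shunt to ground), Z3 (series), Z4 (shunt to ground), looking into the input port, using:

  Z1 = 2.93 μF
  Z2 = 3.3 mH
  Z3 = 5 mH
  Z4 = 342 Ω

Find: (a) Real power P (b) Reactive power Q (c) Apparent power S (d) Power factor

Step 1 — Angular frequency: ω = 2π·f = 2π·3110 = 1.954e+04 rad/s.
Step 2 — Component impedances:
  Z1: Z = 1/(jωC) = -j/(ω·C) = 0 - j17.47 Ω
  Z2: Z = jωL = j·1.954e+04·0.0033 = 0 + j64.48 Ω
  Z3: Z = jωL = j·1.954e+04·0.005 = 0 + j97.7 Ω
  Z4: Z = R = 342 Ω
Step 3 — Ladder network (open output): work backward from the far end, alternating series and parallel combinations. Z_in = 9.926 + j42.31 Ω = 43.46∠76.8° Ω.
Step 4 — Source phasor: V = 240∠60.7° V = 117.5 + j209.3 V.
Step 5 — Current: I = V / Z = 5.306 - j1.531 A = 5.522∠-16.1° A.
Step 6 — Complex power: S = V·I* = 302.7 + j1290 VA.
Step 7 — Real power: P = Re(S) = 302.7 W.
Step 8 — Reactive power: Q = Im(S) = 1290 VAR.
Step 9 — Apparent power: |S| = 1325 VA.
Step 10 — Power factor: PF = P/|S| = 0.2284 (lagging).

(a) P = 302.7 W  (b) Q = 1290 VAR  (c) S = 1325 VA  (d) PF = 0.2284 (lagging)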